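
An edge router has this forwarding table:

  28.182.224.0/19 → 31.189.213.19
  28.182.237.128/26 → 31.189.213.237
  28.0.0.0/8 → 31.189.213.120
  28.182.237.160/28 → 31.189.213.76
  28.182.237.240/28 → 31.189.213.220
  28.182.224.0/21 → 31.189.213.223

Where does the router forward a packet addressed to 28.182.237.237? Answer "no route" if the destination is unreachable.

Routes whose prefix contains 28.182.237.237:
  28.0.0.0/8 (28.0.0.0 - 28.255.255.255) -> 31.189.213.120
  28.182.224.0/19 (28.182.224.0 - 28.182.255.255) -> 31.189.213.19
More-specific entries that do NOT match:
  28.182.237.160/28 (28.182.237.160 - 28.182.237.175) does not contain 28.182.237.237
  28.182.237.240/28 (28.182.237.240 - 28.182.237.255) does not contain 28.182.237.237
  28.182.237.128/26 (28.182.237.128 - 28.182.237.191) does not contain 28.182.237.237
  28.182.224.0/21 (28.182.224.0 - 28.182.231.255) does not contain 28.182.237.237
Longest matching prefix is /19 -> next hop 31.189.213.19.

31.189.213.19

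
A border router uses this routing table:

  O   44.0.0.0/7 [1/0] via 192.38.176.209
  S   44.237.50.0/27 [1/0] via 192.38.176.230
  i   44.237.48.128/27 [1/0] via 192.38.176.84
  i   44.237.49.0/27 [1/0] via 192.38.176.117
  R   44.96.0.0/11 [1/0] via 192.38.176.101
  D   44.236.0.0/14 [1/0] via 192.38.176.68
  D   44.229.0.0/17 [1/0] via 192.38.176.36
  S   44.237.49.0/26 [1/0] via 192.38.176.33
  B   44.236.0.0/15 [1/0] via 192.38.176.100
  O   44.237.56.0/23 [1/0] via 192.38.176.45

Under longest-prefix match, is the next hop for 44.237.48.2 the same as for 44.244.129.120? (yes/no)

no

44.237.48.2: longest match 44.236.0.0/15 -> 192.38.176.100
44.244.129.120: longest match 44.0.0.0/7 -> 192.38.176.209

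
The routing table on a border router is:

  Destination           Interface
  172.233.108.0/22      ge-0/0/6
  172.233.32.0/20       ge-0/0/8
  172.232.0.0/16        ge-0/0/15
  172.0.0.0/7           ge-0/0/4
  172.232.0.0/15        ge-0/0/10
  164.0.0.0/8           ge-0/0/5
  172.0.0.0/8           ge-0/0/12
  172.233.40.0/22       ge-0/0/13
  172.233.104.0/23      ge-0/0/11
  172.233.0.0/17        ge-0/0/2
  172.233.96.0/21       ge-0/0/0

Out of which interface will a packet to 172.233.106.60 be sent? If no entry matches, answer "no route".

Routes whose prefix contains 172.233.106.60:
  172.0.0.0/7 (172.0.0.0 - 173.255.255.255) -> ge-0/0/4
  172.0.0.0/8 (172.0.0.0 - 172.255.255.255) -> ge-0/0/12
  172.232.0.0/15 (172.232.0.0 - 172.233.255.255) -> ge-0/0/10
  172.233.0.0/17 (172.233.0.0 - 172.233.127.255) -> ge-0/0/2
More-specific entries that do NOT match:
  172.233.104.0/23 (172.233.104.0 - 172.233.105.255) does not contain 172.233.106.60
  172.233.108.0/22 (172.233.108.0 - 172.233.111.255) does not contain 172.233.106.60
  172.233.40.0/22 (172.233.40.0 - 172.233.43.255) does not contain 172.233.106.60
  172.233.96.0/21 (172.233.96.0 - 172.233.103.255) does not contain 172.233.106.60
  172.233.32.0/20 (172.233.32.0 - 172.233.47.255) does not contain 172.233.106.60
Longest matching prefix is /17 -> interface ge-0/0/2.

ge-0/0/2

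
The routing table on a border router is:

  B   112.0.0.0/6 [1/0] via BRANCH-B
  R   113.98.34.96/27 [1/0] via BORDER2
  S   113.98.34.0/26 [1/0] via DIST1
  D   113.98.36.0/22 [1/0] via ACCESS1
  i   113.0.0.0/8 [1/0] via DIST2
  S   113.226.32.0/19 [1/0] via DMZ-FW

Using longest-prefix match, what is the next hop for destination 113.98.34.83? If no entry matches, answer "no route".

DIST2

Routes whose prefix contains 113.98.34.83:
  112.0.0.0/6 (112.0.0.0 - 115.255.255.255) -> BRANCH-B
  113.0.0.0/8 (113.0.0.0 - 113.255.255.255) -> DIST2
More-specific entries that do NOT match:
  113.98.34.96/27 (113.98.34.96 - 113.98.34.127) does not contain 113.98.34.83
  113.98.34.0/26 (113.98.34.0 - 113.98.34.63) does not contain 113.98.34.83
  113.98.36.0/22 (113.98.36.0 - 113.98.39.255) does not contain 113.98.34.83
  113.226.32.0/19 (113.226.32.0 - 113.226.63.255) does not contain 113.98.34.83
Longest matching prefix is /8 -> next hop DIST2.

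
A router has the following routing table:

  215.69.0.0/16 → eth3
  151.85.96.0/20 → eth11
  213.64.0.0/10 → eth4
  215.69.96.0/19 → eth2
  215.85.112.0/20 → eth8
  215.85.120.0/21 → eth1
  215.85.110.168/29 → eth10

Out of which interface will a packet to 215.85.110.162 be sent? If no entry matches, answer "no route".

no route

No entry's prefix contains 215.85.110.162; there is no default route.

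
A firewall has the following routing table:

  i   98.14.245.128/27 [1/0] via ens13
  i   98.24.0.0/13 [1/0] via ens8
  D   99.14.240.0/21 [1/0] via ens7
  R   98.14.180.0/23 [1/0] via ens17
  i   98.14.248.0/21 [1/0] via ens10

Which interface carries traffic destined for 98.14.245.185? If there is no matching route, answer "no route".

no route

No entry's prefix contains 98.14.245.185; there is no default route.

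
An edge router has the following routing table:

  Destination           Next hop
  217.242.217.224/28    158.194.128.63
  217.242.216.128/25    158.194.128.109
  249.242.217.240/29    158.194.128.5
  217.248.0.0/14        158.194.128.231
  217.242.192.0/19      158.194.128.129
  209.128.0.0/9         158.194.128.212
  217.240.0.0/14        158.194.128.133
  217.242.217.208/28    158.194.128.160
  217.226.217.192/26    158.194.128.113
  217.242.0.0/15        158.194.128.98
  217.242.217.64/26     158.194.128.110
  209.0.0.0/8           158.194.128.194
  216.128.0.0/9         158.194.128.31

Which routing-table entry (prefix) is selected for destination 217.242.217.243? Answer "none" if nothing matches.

Entries matching 217.242.217.243:
  217.240.0.0/14 (217.240.0.0 - 217.243.255.255)
  217.242.0.0/15 (217.242.0.0 - 217.243.255.255)
  217.242.192.0/19 (217.242.192.0 - 217.242.223.255)
Most specific is 217.242.192.0/19.

217.242.192.0/19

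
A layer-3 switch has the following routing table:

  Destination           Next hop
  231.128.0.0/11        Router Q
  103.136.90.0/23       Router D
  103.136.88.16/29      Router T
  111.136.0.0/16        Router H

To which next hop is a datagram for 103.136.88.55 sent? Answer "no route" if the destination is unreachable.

no route

No entry's prefix contains 103.136.88.55; there is no default route.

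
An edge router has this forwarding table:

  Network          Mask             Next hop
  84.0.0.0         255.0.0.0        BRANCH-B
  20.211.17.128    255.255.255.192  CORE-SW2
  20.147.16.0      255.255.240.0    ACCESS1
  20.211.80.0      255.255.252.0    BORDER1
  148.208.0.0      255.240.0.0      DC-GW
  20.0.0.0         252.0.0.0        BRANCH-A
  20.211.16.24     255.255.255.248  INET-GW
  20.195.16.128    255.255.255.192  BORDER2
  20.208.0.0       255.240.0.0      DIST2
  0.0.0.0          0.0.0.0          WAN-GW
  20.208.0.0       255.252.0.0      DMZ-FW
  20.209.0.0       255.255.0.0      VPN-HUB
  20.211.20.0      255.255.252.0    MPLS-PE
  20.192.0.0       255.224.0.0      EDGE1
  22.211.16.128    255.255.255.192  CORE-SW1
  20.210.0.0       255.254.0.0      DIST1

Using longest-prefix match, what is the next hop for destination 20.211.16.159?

DIST1

Routes whose prefix contains 20.211.16.159:
  0.0.0.0/0 (default, matches everything) -> WAN-GW
  20.0.0.0/6 (20.0.0.0 - 23.255.255.255) -> BRANCH-A
  20.192.0.0/11 (20.192.0.0 - 20.223.255.255) -> EDGE1
  20.208.0.0/12 (20.208.0.0 - 20.223.255.255) -> DIST2
  20.208.0.0/14 (20.208.0.0 - 20.211.255.255) -> DMZ-FW
  20.210.0.0/15 (20.210.0.0 - 20.211.255.255) -> DIST1
More-specific entries that do NOT match:
  20.211.16.24/29 (20.211.16.24 - 20.211.16.31) does not contain 20.211.16.159
  20.211.17.128/26 (20.211.17.128 - 20.211.17.191) does not contain 20.211.16.159
  20.195.16.128/26 (20.195.16.128 - 20.195.16.191) does not contain 20.211.16.159
  22.211.16.128/26 (22.211.16.128 - 22.211.16.191) does not contain 20.211.16.159
  20.211.80.0/22 (20.211.80.0 - 20.211.83.255) does not contain 20.211.16.159
  20.211.20.0/22 (20.211.20.0 - 20.211.23.255) does not contain 20.211.16.159
  20.147.16.0/20 (20.147.16.0 - 20.147.31.255) does not contain 20.211.16.159
  20.209.0.0/16 (20.209.0.0 - 20.209.255.255) does not contain 20.211.16.159
Longest matching prefix is /15 -> next hop DIST1.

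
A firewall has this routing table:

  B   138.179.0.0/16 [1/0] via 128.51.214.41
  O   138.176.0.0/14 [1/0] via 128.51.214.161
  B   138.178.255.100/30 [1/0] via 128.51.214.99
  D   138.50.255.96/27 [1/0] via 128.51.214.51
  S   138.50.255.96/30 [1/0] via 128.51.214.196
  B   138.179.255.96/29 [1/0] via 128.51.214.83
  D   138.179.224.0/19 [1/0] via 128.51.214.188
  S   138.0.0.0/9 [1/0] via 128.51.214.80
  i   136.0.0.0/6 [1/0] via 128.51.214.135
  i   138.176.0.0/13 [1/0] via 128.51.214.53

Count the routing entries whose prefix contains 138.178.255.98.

Prefixes containing 138.178.255.98:
  136.0.0.0/6 (136.0.0.0 - 139.255.255.255)
  138.176.0.0/13 (138.176.0.0 - 138.183.255.255)
  138.176.0.0/14 (138.176.0.0 - 138.179.255.255)
Total matching entries: 3.

3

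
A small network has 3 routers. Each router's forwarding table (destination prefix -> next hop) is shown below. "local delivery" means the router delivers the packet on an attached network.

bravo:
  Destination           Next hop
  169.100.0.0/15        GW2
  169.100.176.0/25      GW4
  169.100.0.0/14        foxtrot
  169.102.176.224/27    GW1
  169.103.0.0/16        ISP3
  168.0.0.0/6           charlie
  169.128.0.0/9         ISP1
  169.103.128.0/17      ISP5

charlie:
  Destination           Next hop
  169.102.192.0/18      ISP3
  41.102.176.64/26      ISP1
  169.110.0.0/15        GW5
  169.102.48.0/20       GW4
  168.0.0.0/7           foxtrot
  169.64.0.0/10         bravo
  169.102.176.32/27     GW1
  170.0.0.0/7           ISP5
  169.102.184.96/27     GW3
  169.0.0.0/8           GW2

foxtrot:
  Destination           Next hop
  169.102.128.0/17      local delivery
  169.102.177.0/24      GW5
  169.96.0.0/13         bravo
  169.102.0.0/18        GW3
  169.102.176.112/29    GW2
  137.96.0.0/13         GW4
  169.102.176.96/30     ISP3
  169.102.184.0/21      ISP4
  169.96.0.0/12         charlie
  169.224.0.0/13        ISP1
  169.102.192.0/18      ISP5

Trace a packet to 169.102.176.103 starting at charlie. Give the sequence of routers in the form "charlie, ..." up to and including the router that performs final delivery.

charlie, bravo, foxtrot

At charlie: longest match for 169.102.176.103 is 169.64.0.0/10 -> bravo
At bravo: longest match for 169.102.176.103 is 169.100.0.0/14 -> foxtrot
At foxtrot: longest match for 169.102.176.103 is 169.102.128.0/17 -> local delivery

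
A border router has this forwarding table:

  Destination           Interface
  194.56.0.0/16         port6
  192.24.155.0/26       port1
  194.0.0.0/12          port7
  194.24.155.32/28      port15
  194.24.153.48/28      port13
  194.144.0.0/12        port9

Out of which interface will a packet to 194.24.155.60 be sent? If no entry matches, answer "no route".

No entry's prefix contains 194.24.155.60; there is no default route.

no route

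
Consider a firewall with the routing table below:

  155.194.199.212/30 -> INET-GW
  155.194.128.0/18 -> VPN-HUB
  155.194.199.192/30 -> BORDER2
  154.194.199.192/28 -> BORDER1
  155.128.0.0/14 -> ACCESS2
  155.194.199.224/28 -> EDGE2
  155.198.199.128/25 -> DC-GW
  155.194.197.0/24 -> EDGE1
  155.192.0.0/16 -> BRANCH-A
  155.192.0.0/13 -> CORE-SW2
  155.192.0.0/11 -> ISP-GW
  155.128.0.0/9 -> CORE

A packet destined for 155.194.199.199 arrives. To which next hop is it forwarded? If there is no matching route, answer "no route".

CORE-SW2

Routes whose prefix contains 155.194.199.199:
  155.128.0.0/9 (155.128.0.0 - 155.255.255.255) -> CORE
  155.192.0.0/11 (155.192.0.0 - 155.223.255.255) -> ISP-GW
  155.192.0.0/13 (155.192.0.0 - 155.199.255.255) -> CORE-SW2
More-specific entries that do NOT match:
  155.194.199.212/30 (155.194.199.212 - 155.194.199.215) does not contain 155.194.199.199
  155.194.199.192/30 (155.194.199.192 - 155.194.199.195) does not contain 155.194.199.199
  154.194.199.192/28 (154.194.199.192 - 154.194.199.207) does not contain 155.194.199.199
  155.194.199.224/28 (155.194.199.224 - 155.194.199.239) does not contain 155.194.199.199
  155.198.199.128/25 (155.198.199.128 - 155.198.199.255) does not contain 155.194.199.199
  155.194.197.0/24 (155.194.197.0 - 155.194.197.255) does not contain 155.194.199.199
  155.194.128.0/18 (155.194.128.0 - 155.194.191.255) does not contain 155.194.199.199
  155.192.0.0/16 (155.192.0.0 - 155.192.255.255) does not contain 155.194.199.199
  155.128.0.0/14 (155.128.0.0 - 155.131.255.255) does not contain 155.194.199.199
Longest matching prefix is /13 -> next hop CORE-SW2.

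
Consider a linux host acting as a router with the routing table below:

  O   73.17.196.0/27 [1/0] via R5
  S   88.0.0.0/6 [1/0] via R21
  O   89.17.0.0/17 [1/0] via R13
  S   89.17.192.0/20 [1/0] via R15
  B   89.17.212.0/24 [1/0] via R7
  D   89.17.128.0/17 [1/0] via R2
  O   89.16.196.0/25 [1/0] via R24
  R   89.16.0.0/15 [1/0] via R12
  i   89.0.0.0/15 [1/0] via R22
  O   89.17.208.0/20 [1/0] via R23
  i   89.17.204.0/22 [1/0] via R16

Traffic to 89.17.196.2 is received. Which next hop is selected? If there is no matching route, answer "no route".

Routes whose prefix contains 89.17.196.2:
  88.0.0.0/6 (88.0.0.0 - 91.255.255.255) -> R21
  89.16.0.0/15 (89.16.0.0 - 89.17.255.255) -> R12
  89.17.128.0/17 (89.17.128.0 - 89.17.255.255) -> R2
  89.17.192.0/20 (89.17.192.0 - 89.17.207.255) -> R15
More-specific entries that do NOT match:
  73.17.196.0/27 (73.17.196.0 - 73.17.196.31) does not contain 89.17.196.2
  89.16.196.0/25 (89.16.196.0 - 89.16.196.127) does not contain 89.17.196.2
  89.17.212.0/24 (89.17.212.0 - 89.17.212.255) does not contain 89.17.196.2
  89.17.204.0/22 (89.17.204.0 - 89.17.207.255) does not contain 89.17.196.2
Longest matching prefix is /20 -> next hop R15.

R15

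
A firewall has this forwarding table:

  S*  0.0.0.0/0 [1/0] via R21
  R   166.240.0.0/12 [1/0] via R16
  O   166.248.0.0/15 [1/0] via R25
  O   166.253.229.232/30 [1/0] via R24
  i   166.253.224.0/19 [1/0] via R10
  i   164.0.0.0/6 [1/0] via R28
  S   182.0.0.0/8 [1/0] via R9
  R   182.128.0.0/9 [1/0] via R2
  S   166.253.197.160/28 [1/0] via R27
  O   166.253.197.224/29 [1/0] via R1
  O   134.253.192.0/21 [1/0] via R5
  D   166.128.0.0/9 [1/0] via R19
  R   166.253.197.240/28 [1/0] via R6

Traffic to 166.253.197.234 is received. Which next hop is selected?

R16

Routes whose prefix contains 166.253.197.234:
  0.0.0.0/0 (default, matches everything) -> R21
  164.0.0.0/6 (164.0.0.0 - 167.255.255.255) -> R28
  166.128.0.0/9 (166.128.0.0 - 166.255.255.255) -> R19
  166.240.0.0/12 (166.240.0.0 - 166.255.255.255) -> R16
More-specific entries that do NOT match:
  166.253.229.232/30 (166.253.229.232 - 166.253.229.235) does not contain 166.253.197.234
  166.253.197.224/29 (166.253.197.224 - 166.253.197.231) does not contain 166.253.197.234
  166.253.197.160/28 (166.253.197.160 - 166.253.197.175) does not contain 166.253.197.234
  166.253.197.240/28 (166.253.197.240 - 166.253.197.255) does not contain 166.253.197.234
  134.253.192.0/21 (134.253.192.0 - 134.253.199.255) does not contain 166.253.197.234
  166.253.224.0/19 (166.253.224.0 - 166.253.255.255) does not contain 166.253.197.234
  166.248.0.0/15 (166.248.0.0 - 166.249.255.255) does not contain 166.253.197.234
Longest matching prefix is /12 -> next hop R16.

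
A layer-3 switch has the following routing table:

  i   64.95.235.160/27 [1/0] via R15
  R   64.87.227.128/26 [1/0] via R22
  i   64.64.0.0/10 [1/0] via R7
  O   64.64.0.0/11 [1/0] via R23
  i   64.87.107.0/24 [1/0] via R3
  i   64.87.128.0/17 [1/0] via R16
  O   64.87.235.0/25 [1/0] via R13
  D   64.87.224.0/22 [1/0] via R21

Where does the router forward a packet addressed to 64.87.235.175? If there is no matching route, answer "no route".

R16

Routes whose prefix contains 64.87.235.175:
  64.64.0.0/10 (64.64.0.0 - 64.127.255.255) -> R7
  64.64.0.0/11 (64.64.0.0 - 64.95.255.255) -> R23
  64.87.128.0/17 (64.87.128.0 - 64.87.255.255) -> R16
More-specific entries that do NOT match:
  64.95.235.160/27 (64.95.235.160 - 64.95.235.191) does not contain 64.87.235.175
  64.87.227.128/26 (64.87.227.128 - 64.87.227.191) does not contain 64.87.235.175
  64.87.235.0/25 (64.87.235.0 - 64.87.235.127) does not contain 64.87.235.175
  64.87.107.0/24 (64.87.107.0 - 64.87.107.255) does not contain 64.87.235.175
  64.87.224.0/22 (64.87.224.0 - 64.87.227.255) does not contain 64.87.235.175
Longest matching prefix is /17 -> next hop R16.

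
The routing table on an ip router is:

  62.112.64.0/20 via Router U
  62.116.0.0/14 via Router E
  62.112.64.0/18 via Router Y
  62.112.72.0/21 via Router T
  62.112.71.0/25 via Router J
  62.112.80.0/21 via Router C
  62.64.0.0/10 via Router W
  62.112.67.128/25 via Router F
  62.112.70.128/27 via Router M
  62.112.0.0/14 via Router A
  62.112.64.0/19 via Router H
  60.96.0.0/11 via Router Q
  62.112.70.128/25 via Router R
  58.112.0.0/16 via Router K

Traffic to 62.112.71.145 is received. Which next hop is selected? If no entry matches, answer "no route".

Routes whose prefix contains 62.112.71.145:
  62.64.0.0/10 (62.64.0.0 - 62.127.255.255) -> Router W
  62.112.0.0/14 (62.112.0.0 - 62.115.255.255) -> Router A
  62.112.64.0/18 (62.112.64.0 - 62.112.127.255) -> Router Y
  62.112.64.0/19 (62.112.64.0 - 62.112.95.255) -> Router H
  62.112.64.0/20 (62.112.64.0 - 62.112.79.255) -> Router U
More-specific entries that do NOT match:
  62.112.70.128/27 (62.112.70.128 - 62.112.70.159) does not contain 62.112.71.145
  62.112.71.0/25 (62.112.71.0 - 62.112.71.127) does not contain 62.112.71.145
  62.112.67.128/25 (62.112.67.128 - 62.112.67.255) does not contain 62.112.71.145
  62.112.70.128/25 (62.112.70.128 - 62.112.70.255) does not contain 62.112.71.145
  62.112.72.0/21 (62.112.72.0 - 62.112.79.255) does not contain 62.112.71.145
  62.112.80.0/21 (62.112.80.0 - 62.112.87.255) does not contain 62.112.71.145
Longest matching prefix is /20 -> next hop Router U.

Router U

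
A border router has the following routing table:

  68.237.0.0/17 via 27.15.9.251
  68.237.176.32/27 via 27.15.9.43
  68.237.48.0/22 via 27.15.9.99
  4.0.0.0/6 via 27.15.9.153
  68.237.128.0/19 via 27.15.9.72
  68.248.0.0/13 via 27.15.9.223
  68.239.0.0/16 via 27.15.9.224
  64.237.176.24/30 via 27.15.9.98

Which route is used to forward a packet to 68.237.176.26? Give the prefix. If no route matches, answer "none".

68.237.176.26 is outside every listed prefix and there is no default route.

none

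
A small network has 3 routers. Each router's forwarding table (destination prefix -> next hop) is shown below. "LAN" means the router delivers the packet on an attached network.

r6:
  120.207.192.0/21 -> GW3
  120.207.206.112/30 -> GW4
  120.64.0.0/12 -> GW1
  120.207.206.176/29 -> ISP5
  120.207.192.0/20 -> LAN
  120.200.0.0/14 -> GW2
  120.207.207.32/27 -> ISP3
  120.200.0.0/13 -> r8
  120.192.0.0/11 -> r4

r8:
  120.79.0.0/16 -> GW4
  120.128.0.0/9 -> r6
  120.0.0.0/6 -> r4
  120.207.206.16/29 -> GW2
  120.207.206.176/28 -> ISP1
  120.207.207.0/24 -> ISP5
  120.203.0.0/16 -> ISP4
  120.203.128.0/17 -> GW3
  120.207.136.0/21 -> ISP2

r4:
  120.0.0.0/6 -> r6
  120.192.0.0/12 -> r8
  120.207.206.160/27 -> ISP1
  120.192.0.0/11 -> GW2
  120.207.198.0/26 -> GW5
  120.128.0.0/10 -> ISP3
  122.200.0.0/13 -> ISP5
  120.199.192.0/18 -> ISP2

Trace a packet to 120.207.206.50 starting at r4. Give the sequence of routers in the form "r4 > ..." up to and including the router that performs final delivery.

At r4: longest match for 120.207.206.50 is 120.192.0.0/12 -> r8
At r8: longest match for 120.207.206.50 is 120.128.0.0/9 -> r6
At r6: longest match for 120.207.206.50 is 120.207.192.0/20 -> LAN

r4 > r8 > r6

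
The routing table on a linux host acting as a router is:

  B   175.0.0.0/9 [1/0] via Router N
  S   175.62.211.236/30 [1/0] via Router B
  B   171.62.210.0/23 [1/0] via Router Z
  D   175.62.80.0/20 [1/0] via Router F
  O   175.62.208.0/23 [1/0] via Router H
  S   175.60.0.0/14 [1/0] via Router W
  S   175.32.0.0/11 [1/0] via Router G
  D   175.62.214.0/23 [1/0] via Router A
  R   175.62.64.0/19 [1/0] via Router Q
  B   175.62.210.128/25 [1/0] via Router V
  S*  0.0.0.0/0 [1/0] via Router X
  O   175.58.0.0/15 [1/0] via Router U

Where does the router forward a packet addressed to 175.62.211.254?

Routes whose prefix contains 175.62.211.254:
  0.0.0.0/0 (default, matches everything) -> Router X
  175.0.0.0/9 (175.0.0.0 - 175.127.255.255) -> Router N
  175.32.0.0/11 (175.32.0.0 - 175.63.255.255) -> Router G
  175.60.0.0/14 (175.60.0.0 - 175.63.255.255) -> Router W
More-specific entries that do NOT match:
  175.62.211.236/30 (175.62.211.236 - 175.62.211.239) does not contain 175.62.211.254
  175.62.210.128/25 (175.62.210.128 - 175.62.210.255) does not contain 175.62.211.254
  171.62.210.0/23 (171.62.210.0 - 171.62.211.255) does not contain 175.62.211.254
  175.62.208.0/23 (175.62.208.0 - 175.62.209.255) does not contain 175.62.211.254
  175.62.214.0/23 (175.62.214.0 - 175.62.215.255) does not contain 175.62.211.254
  175.62.80.0/20 (175.62.80.0 - 175.62.95.255) does not contain 175.62.211.254
  175.62.64.0/19 (175.62.64.0 - 175.62.95.255) does not contain 175.62.211.254
  175.58.0.0/15 (175.58.0.0 - 175.59.255.255) does not contain 175.62.211.254
Longest matching prefix is /14 -> next hop Router W.

Router W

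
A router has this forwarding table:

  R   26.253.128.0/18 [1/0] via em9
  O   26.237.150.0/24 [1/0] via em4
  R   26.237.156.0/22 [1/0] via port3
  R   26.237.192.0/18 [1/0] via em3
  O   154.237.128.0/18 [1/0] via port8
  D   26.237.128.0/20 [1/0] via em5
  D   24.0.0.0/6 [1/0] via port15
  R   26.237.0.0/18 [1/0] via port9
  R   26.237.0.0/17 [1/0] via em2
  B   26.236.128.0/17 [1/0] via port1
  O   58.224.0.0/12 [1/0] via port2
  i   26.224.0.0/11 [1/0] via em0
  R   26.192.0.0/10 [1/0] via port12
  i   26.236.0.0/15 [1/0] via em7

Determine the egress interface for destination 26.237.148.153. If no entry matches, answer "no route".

em7

Routes whose prefix contains 26.237.148.153:
  24.0.0.0/6 (24.0.0.0 - 27.255.255.255) -> port15
  26.192.0.0/10 (26.192.0.0 - 26.255.255.255) -> port12
  26.224.0.0/11 (26.224.0.0 - 26.255.255.255) -> em0
  26.236.0.0/15 (26.236.0.0 - 26.237.255.255) -> em7
More-specific entries that do NOT match:
  26.237.150.0/24 (26.237.150.0 - 26.237.150.255) does not contain 26.237.148.153
  26.237.156.0/22 (26.237.156.0 - 26.237.159.255) does not contain 26.237.148.153
  26.237.128.0/20 (26.237.128.0 - 26.237.143.255) does not contain 26.237.148.153
  26.253.128.0/18 (26.253.128.0 - 26.253.191.255) does not contain 26.237.148.153
  26.237.192.0/18 (26.237.192.0 - 26.237.255.255) does not contain 26.237.148.153
  154.237.128.0/18 (154.237.128.0 - 154.237.191.255) does not contain 26.237.148.153
  26.237.0.0/18 (26.237.0.0 - 26.237.63.255) does not contain 26.237.148.153
  26.237.0.0/17 (26.237.0.0 - 26.237.127.255) does not contain 26.237.148.153
  26.236.128.0/17 (26.236.128.0 - 26.236.255.255) does not contain 26.237.148.153
Longest matching prefix is /15 -> interface em7.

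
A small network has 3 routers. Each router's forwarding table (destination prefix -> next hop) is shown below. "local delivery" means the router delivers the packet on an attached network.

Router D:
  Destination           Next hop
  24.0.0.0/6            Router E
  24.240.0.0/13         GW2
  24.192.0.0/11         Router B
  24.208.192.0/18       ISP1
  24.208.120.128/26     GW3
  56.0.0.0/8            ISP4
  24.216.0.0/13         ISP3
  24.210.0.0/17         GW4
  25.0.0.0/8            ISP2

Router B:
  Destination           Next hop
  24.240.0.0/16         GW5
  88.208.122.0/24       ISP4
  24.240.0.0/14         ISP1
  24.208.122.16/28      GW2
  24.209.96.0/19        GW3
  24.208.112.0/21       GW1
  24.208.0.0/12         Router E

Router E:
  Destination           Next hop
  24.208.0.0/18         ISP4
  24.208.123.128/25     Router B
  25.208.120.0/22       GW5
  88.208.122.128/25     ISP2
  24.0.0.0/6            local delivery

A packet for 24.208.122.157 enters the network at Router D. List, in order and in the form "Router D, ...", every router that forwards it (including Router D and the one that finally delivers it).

Router D, Router B, Router E

At Router D: longest match for 24.208.122.157 is 24.192.0.0/11 -> Router B
At Router B: longest match for 24.208.122.157 is 24.208.0.0/12 -> Router E
At Router E: longest match for 24.208.122.157 is 24.0.0.0/6 -> local delivery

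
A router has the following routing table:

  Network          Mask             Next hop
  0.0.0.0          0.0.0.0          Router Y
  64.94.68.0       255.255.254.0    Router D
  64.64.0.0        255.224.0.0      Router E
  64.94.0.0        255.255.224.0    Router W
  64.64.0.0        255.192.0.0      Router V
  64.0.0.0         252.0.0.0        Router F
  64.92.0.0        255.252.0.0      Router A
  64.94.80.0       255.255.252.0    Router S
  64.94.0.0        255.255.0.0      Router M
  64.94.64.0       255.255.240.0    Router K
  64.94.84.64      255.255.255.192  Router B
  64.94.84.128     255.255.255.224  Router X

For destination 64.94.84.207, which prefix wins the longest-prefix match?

Entries matching 64.94.84.207:
  0.0.0.0/0 (default, matches everything)
  64.0.0.0/6 (64.0.0.0 - 67.255.255.255)
  64.64.0.0/10 (64.64.0.0 - 64.127.255.255)
  64.64.0.0/11 (64.64.0.0 - 64.95.255.255)
  64.92.0.0/14 (64.92.0.0 - 64.95.255.255)
  64.94.0.0/16 (64.94.0.0 - 64.94.255.255)
Most specific is 64.94.0.0/16.

64.94.0.0/16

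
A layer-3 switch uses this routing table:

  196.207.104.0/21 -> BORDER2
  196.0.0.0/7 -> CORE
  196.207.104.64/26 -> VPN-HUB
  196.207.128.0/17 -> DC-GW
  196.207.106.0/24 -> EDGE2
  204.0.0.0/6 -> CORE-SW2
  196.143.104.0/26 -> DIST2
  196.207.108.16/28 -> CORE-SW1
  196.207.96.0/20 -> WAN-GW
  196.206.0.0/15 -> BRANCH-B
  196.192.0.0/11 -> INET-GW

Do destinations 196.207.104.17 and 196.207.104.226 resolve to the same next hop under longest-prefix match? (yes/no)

yes

196.207.104.17: longest match 196.207.104.0/21 -> BORDER2
196.207.104.226: longest match 196.207.104.0/21 -> BORDER2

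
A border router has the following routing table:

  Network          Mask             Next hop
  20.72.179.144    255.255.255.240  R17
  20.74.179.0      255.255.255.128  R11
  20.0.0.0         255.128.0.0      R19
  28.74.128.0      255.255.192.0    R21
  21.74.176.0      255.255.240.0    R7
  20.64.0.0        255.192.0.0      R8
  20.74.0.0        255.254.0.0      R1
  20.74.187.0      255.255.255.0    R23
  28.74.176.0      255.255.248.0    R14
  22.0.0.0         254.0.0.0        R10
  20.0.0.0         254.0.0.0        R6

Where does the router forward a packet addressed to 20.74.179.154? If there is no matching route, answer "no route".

Routes whose prefix contains 20.74.179.154:
  20.0.0.0/7 (20.0.0.0 - 21.255.255.255) -> R6
  20.0.0.0/9 (20.0.0.0 - 20.127.255.255) -> R19
  20.64.0.0/10 (20.64.0.0 - 20.127.255.255) -> R8
  20.74.0.0/15 (20.74.0.0 - 20.75.255.255) -> R1
More-specific entries that do NOT match:
  20.72.179.144/28 (20.72.179.144 - 20.72.179.159) does not contain 20.74.179.154
  20.74.179.0/25 (20.74.179.0 - 20.74.179.127) does not contain 20.74.179.154
  20.74.187.0/24 (20.74.187.0 - 20.74.187.255) does not contain 20.74.179.154
  28.74.176.0/21 (28.74.176.0 - 28.74.183.255) does not contain 20.74.179.154
  21.74.176.0/20 (21.74.176.0 - 21.74.191.255) does not contain 20.74.179.154
  28.74.128.0/18 (28.74.128.0 - 28.74.191.255) does not contain 20.74.179.154
Longest matching prefix is /15 -> next hop R1.

R1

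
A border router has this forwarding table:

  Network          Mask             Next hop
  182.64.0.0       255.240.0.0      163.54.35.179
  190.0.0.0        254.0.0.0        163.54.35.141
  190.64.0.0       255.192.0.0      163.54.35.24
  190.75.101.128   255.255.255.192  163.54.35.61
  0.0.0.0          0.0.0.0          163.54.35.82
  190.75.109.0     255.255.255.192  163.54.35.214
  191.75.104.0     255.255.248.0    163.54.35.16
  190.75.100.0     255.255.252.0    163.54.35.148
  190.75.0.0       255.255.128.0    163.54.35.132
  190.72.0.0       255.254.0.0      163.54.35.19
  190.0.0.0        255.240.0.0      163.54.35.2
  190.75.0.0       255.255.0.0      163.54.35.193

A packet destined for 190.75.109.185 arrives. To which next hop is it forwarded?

163.54.35.132

Routes whose prefix contains 190.75.109.185:
  0.0.0.0/0 (default, matches everything) -> 163.54.35.82
  190.0.0.0/7 (190.0.0.0 - 191.255.255.255) -> 163.54.35.141
  190.64.0.0/10 (190.64.0.0 - 190.127.255.255) -> 163.54.35.24
  190.75.0.0/16 (190.75.0.0 - 190.75.255.255) -> 163.54.35.193
  190.75.0.0/17 (190.75.0.0 - 190.75.127.255) -> 163.54.35.132
More-specific entries that do NOT match:
  190.75.101.128/26 (190.75.101.128 - 190.75.101.191) does not contain 190.75.109.185
  190.75.109.0/26 (190.75.109.0 - 190.75.109.63) does not contain 190.75.109.185
  190.75.100.0/22 (190.75.100.0 - 190.75.103.255) does not contain 190.75.109.185
  191.75.104.0/21 (191.75.104.0 - 191.75.111.255) does not contain 190.75.109.185
Longest matching prefix is /17 -> next hop 163.54.35.132.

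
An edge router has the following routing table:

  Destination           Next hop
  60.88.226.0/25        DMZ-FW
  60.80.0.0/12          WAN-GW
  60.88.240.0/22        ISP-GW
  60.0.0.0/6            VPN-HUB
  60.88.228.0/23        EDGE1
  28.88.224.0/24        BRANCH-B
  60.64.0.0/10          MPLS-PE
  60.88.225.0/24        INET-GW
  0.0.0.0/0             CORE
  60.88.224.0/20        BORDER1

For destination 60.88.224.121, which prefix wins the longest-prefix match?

60.88.224.0/20

Entries matching 60.88.224.121:
  0.0.0.0/0 (default, matches everything)
  60.0.0.0/6 (60.0.0.0 - 63.255.255.255)
  60.64.0.0/10 (60.64.0.0 - 60.127.255.255)
  60.80.0.0/12 (60.80.0.0 - 60.95.255.255)
  60.88.224.0/20 (60.88.224.0 - 60.88.239.255)
Most specific is 60.88.224.0/20.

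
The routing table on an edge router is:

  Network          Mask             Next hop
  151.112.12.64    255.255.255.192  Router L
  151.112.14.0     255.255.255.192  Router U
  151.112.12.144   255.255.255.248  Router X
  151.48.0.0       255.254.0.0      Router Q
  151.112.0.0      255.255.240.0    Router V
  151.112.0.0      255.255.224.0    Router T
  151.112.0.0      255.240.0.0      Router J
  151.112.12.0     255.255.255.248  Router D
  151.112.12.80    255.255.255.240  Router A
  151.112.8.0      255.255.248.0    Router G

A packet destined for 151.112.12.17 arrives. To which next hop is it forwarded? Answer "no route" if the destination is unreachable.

Router G

Routes whose prefix contains 151.112.12.17:
  151.112.0.0/12 (151.112.0.0 - 151.127.255.255) -> Router J
  151.112.0.0/19 (151.112.0.0 - 151.112.31.255) -> Router T
  151.112.0.0/20 (151.112.0.0 - 151.112.15.255) -> Router V
  151.112.8.0/21 (151.112.8.0 - 151.112.15.255) -> Router G
More-specific entries that do NOT match:
  151.112.12.144/29 (151.112.12.144 - 151.112.12.151) does not contain 151.112.12.17
  151.112.12.0/29 (151.112.12.0 - 151.112.12.7) does not contain 151.112.12.17
  151.112.12.80/28 (151.112.12.80 - 151.112.12.95) does not contain 151.112.12.17
  151.112.12.64/26 (151.112.12.64 - 151.112.12.127) does not contain 151.112.12.17
  151.112.14.0/26 (151.112.14.0 - 151.112.14.63) does not contain 151.112.12.17
Longest matching prefix is /21 -> next hop Router G.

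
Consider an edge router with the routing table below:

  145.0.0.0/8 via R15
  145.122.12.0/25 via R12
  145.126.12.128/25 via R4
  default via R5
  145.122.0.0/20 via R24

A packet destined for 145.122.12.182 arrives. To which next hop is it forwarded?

Routes whose prefix contains 145.122.12.182:
  0.0.0.0/0 (default, matches everything) -> R5
  145.0.0.0/8 (145.0.0.0 - 145.255.255.255) -> R15
  145.122.0.0/20 (145.122.0.0 - 145.122.15.255) -> R24
More-specific entries that do NOT match:
  145.122.12.0/25 (145.122.12.0 - 145.122.12.127) does not contain 145.122.12.182
  145.126.12.128/25 (145.126.12.128 - 145.126.12.255) does not contain 145.122.12.182
Longest matching prefix is /20 -> next hop R24.

R24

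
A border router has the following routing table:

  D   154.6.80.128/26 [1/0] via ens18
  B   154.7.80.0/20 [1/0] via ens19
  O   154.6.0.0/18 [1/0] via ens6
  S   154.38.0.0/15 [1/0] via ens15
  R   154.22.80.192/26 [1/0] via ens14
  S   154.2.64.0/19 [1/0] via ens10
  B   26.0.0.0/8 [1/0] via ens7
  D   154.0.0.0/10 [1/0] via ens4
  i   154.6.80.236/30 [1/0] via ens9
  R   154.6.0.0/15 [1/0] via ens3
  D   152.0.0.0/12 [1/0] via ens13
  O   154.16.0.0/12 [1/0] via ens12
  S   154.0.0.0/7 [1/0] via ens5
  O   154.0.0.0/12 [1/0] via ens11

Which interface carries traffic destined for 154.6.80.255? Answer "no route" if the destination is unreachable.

ens3

Routes whose prefix contains 154.6.80.255:
  154.0.0.0/7 (154.0.0.0 - 155.255.255.255) -> ens5
  154.0.0.0/10 (154.0.0.0 - 154.63.255.255) -> ens4
  154.0.0.0/12 (154.0.0.0 - 154.15.255.255) -> ens11
  154.6.0.0/15 (154.6.0.0 - 154.7.255.255) -> ens3
More-specific entries that do NOT match:
  154.6.80.236/30 (154.6.80.236 - 154.6.80.239) does not contain 154.6.80.255
  154.6.80.128/26 (154.6.80.128 - 154.6.80.191) does not contain 154.6.80.255
  154.22.80.192/26 (154.22.80.192 - 154.22.80.255) does not contain 154.6.80.255
  154.7.80.0/20 (154.7.80.0 - 154.7.95.255) does not contain 154.6.80.255
  154.2.64.0/19 (154.2.64.0 - 154.2.95.255) does not contain 154.6.80.255
  154.6.0.0/18 (154.6.0.0 - 154.6.63.255) does not contain 154.6.80.255
Longest matching prefix is /15 -> interface ens3.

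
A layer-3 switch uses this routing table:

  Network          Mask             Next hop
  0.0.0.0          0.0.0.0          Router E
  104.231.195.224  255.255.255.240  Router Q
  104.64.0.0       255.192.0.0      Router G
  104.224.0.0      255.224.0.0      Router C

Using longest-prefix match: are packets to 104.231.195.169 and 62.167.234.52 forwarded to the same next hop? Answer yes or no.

104.231.195.169: longest match 104.224.0.0/11 -> Router C
62.167.234.52: longest match 0.0.0.0/0 -> Router E

no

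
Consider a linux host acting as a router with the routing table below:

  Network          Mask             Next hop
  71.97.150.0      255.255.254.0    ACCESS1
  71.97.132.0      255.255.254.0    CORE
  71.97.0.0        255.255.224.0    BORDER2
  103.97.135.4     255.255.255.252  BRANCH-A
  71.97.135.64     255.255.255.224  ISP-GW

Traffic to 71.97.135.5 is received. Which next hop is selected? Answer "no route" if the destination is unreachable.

no route

No entry's prefix contains 71.97.135.5; there is no default route.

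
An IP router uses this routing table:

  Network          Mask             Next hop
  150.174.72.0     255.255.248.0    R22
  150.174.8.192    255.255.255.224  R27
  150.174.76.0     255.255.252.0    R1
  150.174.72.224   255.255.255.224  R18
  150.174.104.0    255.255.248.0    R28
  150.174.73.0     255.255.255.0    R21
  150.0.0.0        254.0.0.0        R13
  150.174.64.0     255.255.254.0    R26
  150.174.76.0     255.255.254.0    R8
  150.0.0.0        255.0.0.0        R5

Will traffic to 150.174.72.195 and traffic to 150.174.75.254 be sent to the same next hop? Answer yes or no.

yes

150.174.72.195: longest match 150.174.72.0/21 -> R22
150.174.75.254: longest match 150.174.72.0/21 -> R22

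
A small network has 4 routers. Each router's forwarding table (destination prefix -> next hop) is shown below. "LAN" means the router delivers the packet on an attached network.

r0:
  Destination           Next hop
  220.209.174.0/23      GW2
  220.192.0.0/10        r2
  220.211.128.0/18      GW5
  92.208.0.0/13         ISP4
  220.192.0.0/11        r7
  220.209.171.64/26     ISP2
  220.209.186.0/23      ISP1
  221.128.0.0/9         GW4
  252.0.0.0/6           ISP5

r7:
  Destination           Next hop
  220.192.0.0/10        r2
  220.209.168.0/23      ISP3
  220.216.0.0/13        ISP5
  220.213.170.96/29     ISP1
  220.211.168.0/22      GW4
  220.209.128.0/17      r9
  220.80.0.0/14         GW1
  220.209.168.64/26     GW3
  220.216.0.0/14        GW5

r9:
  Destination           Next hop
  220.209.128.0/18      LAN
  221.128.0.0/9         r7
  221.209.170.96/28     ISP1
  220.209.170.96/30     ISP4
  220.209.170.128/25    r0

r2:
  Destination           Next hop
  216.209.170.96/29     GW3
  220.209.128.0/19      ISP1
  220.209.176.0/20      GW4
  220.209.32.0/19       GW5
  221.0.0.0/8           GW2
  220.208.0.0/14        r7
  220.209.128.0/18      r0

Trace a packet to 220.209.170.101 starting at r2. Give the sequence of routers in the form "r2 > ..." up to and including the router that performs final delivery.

r2 > r0 > r7 > r9

At r2: longest match for 220.209.170.101 is 220.209.128.0/18 -> r0
At r0: longest match for 220.209.170.101 is 220.192.0.0/11 -> r7
At r7: longest match for 220.209.170.101 is 220.209.128.0/17 -> r9
At r9: longest match for 220.209.170.101 is 220.209.128.0/18 -> LAN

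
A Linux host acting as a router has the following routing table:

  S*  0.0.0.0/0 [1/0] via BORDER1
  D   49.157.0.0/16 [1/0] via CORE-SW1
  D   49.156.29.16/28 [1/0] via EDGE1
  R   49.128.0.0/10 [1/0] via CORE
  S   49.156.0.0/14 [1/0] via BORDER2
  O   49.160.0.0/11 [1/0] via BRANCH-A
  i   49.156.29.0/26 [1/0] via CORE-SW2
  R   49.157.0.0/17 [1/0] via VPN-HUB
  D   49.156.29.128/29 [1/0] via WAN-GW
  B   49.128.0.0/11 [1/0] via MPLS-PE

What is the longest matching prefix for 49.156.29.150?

49.156.0.0/14

Entries matching 49.156.29.150:
  0.0.0.0/0 (default, matches everything)
  49.128.0.0/10 (49.128.0.0 - 49.191.255.255)
  49.128.0.0/11 (49.128.0.0 - 49.159.255.255)
  49.156.0.0/14 (49.156.0.0 - 49.159.255.255)
Most specific is 49.156.0.0/14.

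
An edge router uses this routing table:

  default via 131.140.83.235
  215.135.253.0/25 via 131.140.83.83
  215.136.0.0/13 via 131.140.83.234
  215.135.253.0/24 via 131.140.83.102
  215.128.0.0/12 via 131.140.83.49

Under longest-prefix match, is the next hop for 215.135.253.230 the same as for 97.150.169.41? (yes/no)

215.135.253.230: longest match 215.135.253.0/24 -> 131.140.83.102
97.150.169.41: longest match 0.0.0.0/0 -> 131.140.83.235

no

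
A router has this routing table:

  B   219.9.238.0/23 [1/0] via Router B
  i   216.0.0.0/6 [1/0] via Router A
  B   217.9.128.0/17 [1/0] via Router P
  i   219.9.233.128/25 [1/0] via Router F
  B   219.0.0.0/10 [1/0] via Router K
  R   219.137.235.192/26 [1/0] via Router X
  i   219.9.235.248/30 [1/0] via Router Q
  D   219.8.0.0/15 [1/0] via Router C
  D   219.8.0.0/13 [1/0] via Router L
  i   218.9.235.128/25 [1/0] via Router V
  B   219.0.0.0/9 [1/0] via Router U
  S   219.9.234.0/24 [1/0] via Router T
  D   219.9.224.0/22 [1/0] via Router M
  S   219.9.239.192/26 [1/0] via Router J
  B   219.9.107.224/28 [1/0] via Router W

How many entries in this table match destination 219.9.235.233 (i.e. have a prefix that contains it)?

Prefixes containing 219.9.235.233:
  216.0.0.0/6 (216.0.0.0 - 219.255.255.255)
  219.0.0.0/9 (219.0.0.0 - 219.127.255.255)
  219.0.0.0/10 (219.0.0.0 - 219.63.255.255)
  219.8.0.0/13 (219.8.0.0 - 219.15.255.255)
  219.8.0.0/15 (219.8.0.0 - 219.9.255.255)
Total matching entries: 5.

5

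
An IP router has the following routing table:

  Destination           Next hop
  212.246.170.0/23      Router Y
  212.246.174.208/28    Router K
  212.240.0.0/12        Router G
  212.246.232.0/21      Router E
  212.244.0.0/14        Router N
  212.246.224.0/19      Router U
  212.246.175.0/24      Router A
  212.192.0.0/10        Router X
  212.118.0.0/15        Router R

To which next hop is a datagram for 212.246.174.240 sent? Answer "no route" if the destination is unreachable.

Routes whose prefix contains 212.246.174.240:
  212.192.0.0/10 (212.192.0.0 - 212.255.255.255) -> Router X
  212.240.0.0/12 (212.240.0.0 - 212.255.255.255) -> Router G
  212.244.0.0/14 (212.244.0.0 - 212.247.255.255) -> Router N
More-specific entries that do NOT match:
  212.246.174.208/28 (212.246.174.208 - 212.246.174.223) does not contain 212.246.174.240
  212.246.175.0/24 (212.246.175.0 - 212.246.175.255) does not contain 212.246.174.240
  212.246.170.0/23 (212.246.170.0 - 212.246.171.255) does not contain 212.246.174.240
  212.246.232.0/21 (212.246.232.0 - 212.246.239.255) does not contain 212.246.174.240
  212.246.224.0/19 (212.246.224.0 - 212.246.255.255) does not contain 212.246.174.240
  212.118.0.0/15 (212.118.0.0 - 212.119.255.255) does not contain 212.246.174.240
Longest matching prefix is /14 -> next hop Router N.

Router N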